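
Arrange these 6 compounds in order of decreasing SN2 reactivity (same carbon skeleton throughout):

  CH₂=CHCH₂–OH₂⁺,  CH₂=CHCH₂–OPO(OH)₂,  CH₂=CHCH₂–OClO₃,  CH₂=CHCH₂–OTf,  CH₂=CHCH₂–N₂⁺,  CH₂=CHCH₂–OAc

Same R in every case — rank the leaving groups.
The more stable X⁻ (or X) is on its own — i.e. the weaker a base it is — the better a leaving group it makes.
CH₂=CHCH₂–N₂⁺ loses N₂: no meaningful conjugate acid; N₂ departs as an exceptionally stable neutral molecule
CH₂=CHCH₂–OTf loses OTf⁻: pKₐ(CF₃SO₃H (triflic acid)) ≈ -14
CH₂=CHCH₂–OClO₃ loses ClO₄⁻: pKₐ(HClO₄) ≈ -10
CH₂=CHCH₂–OH₂⁺ loses H₂O: pKₐ(H₃O⁺) ≈ -1.7
CH₂=CHCH₂–OPO(OH)₂ loses H₂PO₄⁻: pKₐ(H₃PO₄) ≈ 2.1
CH₂=CHCH₂–OAc loses AcO⁻: pKₐ(CH₃COOH) ≈ 4.8

CH₂=CHCH₂–N₂⁺ > CH₂=CHCH₂–OTf > CH₂=CHCH₂–OClO₃ > CH₂=CHCH₂–OH₂⁺ > CH₂=CHCH₂–OPO(OH)₂ > CH₂=CHCH₂–OAc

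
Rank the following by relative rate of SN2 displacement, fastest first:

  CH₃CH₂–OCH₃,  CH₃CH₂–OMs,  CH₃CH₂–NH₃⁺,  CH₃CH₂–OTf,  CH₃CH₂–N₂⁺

With the same alkyl group throughout, only the leaving group differentiates the rates.
Leaving-group ability tracks the stability of the departed species; conjugate-acid pKₐ is the usual yardstick (lower pKₐ → better LG).
CH₃CH₂–N₂⁺ loses N₂: no meaningful conjugate acid; N₂ departs as an exceptionally stable neutral molecule
CH₃CH₂–OTf loses OTf⁻: pKₐ(CF₃SO₃H (triflic acid)) ≈ -14
CH₃CH₂–OMs loses OMs⁻: pKₐ(CH₃SO₃H (MsOH)) ≈ -1.9
CH₃CH₂–NH₃⁺ loses NH₃: pKₐ(NH₄⁺) ≈ 9.2
CH₃CH₂–OCH₃ loses CH₃O⁻: pKₐ(CH₃OH) ≈ 15.5

CH₃CH₂–N₂⁺ > CH₃CH₂–OTf > CH₃CH₂–OMs > CH₃CH₂–NH₃⁺ > CH₃CH₂–OCH₃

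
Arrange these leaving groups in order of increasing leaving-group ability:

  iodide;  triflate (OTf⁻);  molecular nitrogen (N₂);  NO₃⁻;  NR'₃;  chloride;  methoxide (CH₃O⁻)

methoxide (CH₃O⁻) < NR'₃ < NO₃⁻ < chloride < iodide < triflate (OTf⁻) < molecular nitrogen (N₂)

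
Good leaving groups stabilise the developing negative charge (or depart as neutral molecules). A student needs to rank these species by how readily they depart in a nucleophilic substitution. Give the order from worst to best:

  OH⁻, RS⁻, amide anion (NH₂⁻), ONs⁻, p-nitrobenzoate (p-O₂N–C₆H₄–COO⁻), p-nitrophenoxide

amide anion (NH₂⁻) < OH⁻ < RS⁻ < p-nitrophenoxide < p-nitrobenzoate (p-O₂N–C₆H₄–COO⁻) < ONs⁻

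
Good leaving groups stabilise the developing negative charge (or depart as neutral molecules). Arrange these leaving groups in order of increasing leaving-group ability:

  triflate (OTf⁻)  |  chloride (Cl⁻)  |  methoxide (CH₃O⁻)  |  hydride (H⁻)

hydride (H⁻) < methoxide (CH₃O⁻) < chloride (Cl⁻) < triflate (OTf⁻)

A good leaving group is a weak base: the lower the pKₐ of its conjugate acid, the more readily it departs.
triflate (OTf⁻): pKₐ(CF₃SO₃H (triflic acid)) ≈ -14 — charge spread over three oxygens and a CF₃ group; the premier leaving group in synthesis
chloride (Cl⁻): pKₐ(HCl) ≈ -7
methoxide (CH₃O⁻): pKₐ(CH₃OH) ≈ 15.5 — strong base; alkoxides do not leave unassisted
hydride (H⁻): pKₐ(H₂) ≈ 36
Reversing gives the worst-to-best order requested.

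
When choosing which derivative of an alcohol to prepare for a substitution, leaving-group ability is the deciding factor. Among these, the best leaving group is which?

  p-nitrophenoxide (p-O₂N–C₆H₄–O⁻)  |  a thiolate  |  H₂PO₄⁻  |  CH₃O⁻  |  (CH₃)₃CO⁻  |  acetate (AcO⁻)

H₂PO₄⁻

Rank by basicity of the departing species: weakest base leaves most easily.
H₂PO₄⁻: pKₐ(H₃PO₄) ≈ 2.1
acetate (AcO⁻): pKₐ(CH₃COOH) ≈ 4.8
p-nitrophenoxide (p-O₂N–C₆H₄–O⁻): pKₐ(p-nitrophenol) ≈ 7.2
a thiolate: pKₐ(RSH (a thiol)) ≈ 10.5
CH₃O⁻: pKₐ(CH₃OH) ≈ 15.5
(CH₃)₃CO⁻: pKₐ(t-BuOH) ≈ 18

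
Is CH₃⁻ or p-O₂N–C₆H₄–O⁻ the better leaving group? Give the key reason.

p-O₂N–C₆H₄–O⁻

p-O₂N–C₆H₄–O⁻ is the better leaving group.
pKₐ(p-nitrophenol) ≈ 7.2 versus pKₐ(CH₄) ≈ 48: p-O₂N–C₆H₄–O⁻ is the much weaker base.
Nitro group delocalises the charge; the classic chromogenic LG.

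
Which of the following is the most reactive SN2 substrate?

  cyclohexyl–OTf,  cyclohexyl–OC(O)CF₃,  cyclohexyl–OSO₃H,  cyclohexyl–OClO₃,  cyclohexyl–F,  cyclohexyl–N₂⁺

The skeletons are identical, so relative rate is governed entirely by leaving-group ability.
The more stable X⁻ (or X) is on its own — i.e. the weaker a base it is — the better a leaving group it makes.
cyclohexyl–N₂⁺ loses N₂: no meaningful conjugate acid; N₂ departs as an exceptionally stable neutral molecule
cyclohexyl–OTf loses OTf⁻: pKₐ(CF₃SO₃H (triflic acid)) ≈ -14
cyclohexyl–OClO₃ loses ClO₄⁻: pKₐ(HClO₄) ≈ -10
cyclohexyl–OSO₃H loses HSO₄⁻: pKₐ(H₂SO₄) ≈ -3
cyclohexyl–OC(O)CF₃ loses CF₃COO⁻: pKₐ(CF₃COOH) ≈ 0.2
cyclohexyl–F loses F⁻: pKₐ(HF) ≈ 3.2

cyclohexyl–N₂⁺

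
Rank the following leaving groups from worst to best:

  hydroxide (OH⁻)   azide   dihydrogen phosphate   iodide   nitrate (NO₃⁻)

iodide: pKₐ(HI) ≈ -10
nitrate (NO₃⁻): pKₐ(HNO₃) ≈ -1.3
dihydrogen phosphate: pKₐ(H₃PO₄) ≈ 2.1
azide: pKₐ(HN₃) ≈ 4.7
hydroxide (OH⁻): pKₐ(H₂O) ≈ 15.7
Listed from poorest to best leaving group as asked.

hydroxide (OH⁻) < azide < dihydrogen phosphate < nitrate (NO₃⁻) < iodide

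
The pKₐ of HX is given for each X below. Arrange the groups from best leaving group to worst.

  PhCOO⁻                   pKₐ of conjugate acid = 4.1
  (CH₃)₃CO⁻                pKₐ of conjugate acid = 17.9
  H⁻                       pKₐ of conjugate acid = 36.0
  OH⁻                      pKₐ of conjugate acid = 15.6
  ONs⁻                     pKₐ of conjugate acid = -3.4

ONs⁻ > PhCOO⁻ > OH⁻ > (CH₃)₃CO⁻ > H⁻

Lower conjugate-acid pKₐ ⇒ weaker base ⇒ better leaving group.
Sorting by the given values: ONs⁻ (-3.4), PhCOO⁻ (4.1), OH⁻ (15.6), (CH₃)₃CO⁻ (17.9), H⁻ (36.0).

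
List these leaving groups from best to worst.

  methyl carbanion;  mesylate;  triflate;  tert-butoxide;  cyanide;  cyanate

triflate > mesylate > cyanate > cyanide > tert-butoxide > methyl carbanion

Leaving-group ability tracks the stability of the departed species; conjugate-acid pKₐ is the usual yardstick (lower pKₐ → better LG).
triflate: pKₐ(CF₃SO₃H (triflic acid)) ≈ -14
mesylate: pKₐ(CH₃SO₃H (MsOH)) ≈ -1.9 — resonance-delocalised alkanesulfonate
cyanate: pKₐ(HOCN) ≈ 3.5 — resonance between N and O
cyanide: pKₐ(HCN) ≈ 9.2 — sp carbon stabilises the charge somewhat, but still a poor LG
tert-butoxide: pKₐ(t-BuOH) ≈ 18 — bulky, strongly basic alkoxide
methyl carbanion: pKₐ(CH₄) ≈ 48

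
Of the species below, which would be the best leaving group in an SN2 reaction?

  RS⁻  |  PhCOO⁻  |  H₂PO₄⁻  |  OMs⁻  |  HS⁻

The more stable X⁻ (or X) is on its own — i.e. the weaker a base it is — the better a leaving group it makes.
OMs⁻: pKₐ(CH₃SO₃H (MsOH)) ≈ -1.9
H₂PO₄⁻: pKₐ(H₃PO₄) ≈ 2.1
PhCOO⁻: pKₐ(C₆H₅COOH) ≈ 4.2
HS⁻: pKₐ(H₂S) ≈ 7
RS⁻: pKₐ(RSH (a thiol)) ≈ 10.5

OMs⁻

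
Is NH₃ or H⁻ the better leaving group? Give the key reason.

NH₃ is the better leaving group.
pKₐ(NH₄⁺) ≈ 9.2 versus pKₐ(H₂) ≈ 36: NH₃ is the much weaker base.
Neutral but moderately basic; leaves from R–NH₃⁺.

NH₃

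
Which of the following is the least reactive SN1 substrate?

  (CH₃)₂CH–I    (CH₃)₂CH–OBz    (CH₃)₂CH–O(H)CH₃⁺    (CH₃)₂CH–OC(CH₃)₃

(CH₃)₂CH–OC(CH₃)₃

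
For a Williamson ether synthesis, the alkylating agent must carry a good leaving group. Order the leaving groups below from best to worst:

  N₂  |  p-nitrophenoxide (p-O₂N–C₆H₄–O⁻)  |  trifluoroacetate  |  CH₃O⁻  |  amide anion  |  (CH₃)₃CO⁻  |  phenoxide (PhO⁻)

N₂ > trifluoroacetate > p-nitrophenoxide (p-O₂N–C₆H₄–O⁻) > phenoxide (PhO⁻) > CH₃O⁻ > (CH₃)₃CO⁻ > amide anion

N₂: no meaningful conjugate acid; N₂ departs as an exceptionally stable neutral molecule
trifluoroacetate: pKₐ(CF₃COOH) ≈ 0.2 — strongly electron-withdrawing CF₃ stabilises the carboxylate
p-nitrophenoxide (p-O₂N–C₆H₄–O⁻): pKₐ(p-nitrophenol) ≈ 7.2 — nitro group delocalises the charge; the classic chromogenic LG
phenoxide (PhO⁻): pKₐ(C₆H₅OH (phenol)) ≈ 10 — resonance into the ring helps, but still a poor LG
CH₃O⁻: pKₐ(CH₃OH) ≈ 15.5
(CH₃)₃CO⁻: pKₐ(t-BuOH) ≈ 18 — bulky, strongly basic alkoxide
amide anion: pKₐ(NH₃) ≈ 38 — extremely strong base; never a leaving group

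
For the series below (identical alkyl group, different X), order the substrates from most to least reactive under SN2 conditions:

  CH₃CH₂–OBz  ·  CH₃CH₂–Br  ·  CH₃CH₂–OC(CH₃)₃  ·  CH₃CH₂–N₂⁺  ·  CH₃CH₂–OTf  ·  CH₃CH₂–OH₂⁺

CH₃CH₂–N₂⁺ > CH₃CH₂–OTf > CH₃CH₂–Br > CH₃CH₂–OH₂⁺ > CH₃CH₂–OBz > CH₃CH₂–OC(CH₃)₃

Same R in every case — rank the leaving groups.
The more stable X⁻ (or X) is on its own — i.e. the weaker a base it is — the better a leaving group it makes.
CH₃CH₂–N₂⁺ loses N₂: no meaningful conjugate acid; N₂ departs as an exceptionally stable neutral molecule
CH₃CH₂–OTf loses OTf⁻: pKₐ(CF₃SO₃H (triflic acid)) ≈ -14
CH₃CH₂–Br loses Br⁻: pKₐ(HBr) ≈ -9
CH₃CH₂–OH₂⁺ loses H₂O: pKₐ(H₃O⁺) ≈ -1.7
CH₃CH₂–OBz loses PhCOO⁻: pKₐ(C₆H₅COOH) ≈ 4.2
CH₃CH₂–OC(CH₃)₃ loses (CH₃)₃CO⁻: pKₐ(t-BuOH) ≈ 18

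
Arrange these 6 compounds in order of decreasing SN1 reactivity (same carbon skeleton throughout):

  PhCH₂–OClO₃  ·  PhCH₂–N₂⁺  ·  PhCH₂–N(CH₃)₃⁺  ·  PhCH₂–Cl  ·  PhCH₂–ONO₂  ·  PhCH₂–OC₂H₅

PhCH₂–N₂⁺ > PhCH₂–OClO₃ > PhCH₂–Cl > PhCH₂–ONO₂ > PhCH₂–N(CH₃)₃⁺ > PhCH₂–OC₂H₅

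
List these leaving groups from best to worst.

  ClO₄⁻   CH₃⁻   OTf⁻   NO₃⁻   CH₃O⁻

OTf⁻ > ClO₄⁻ > NO₃⁻ > CH₃O⁻ > CH₃⁻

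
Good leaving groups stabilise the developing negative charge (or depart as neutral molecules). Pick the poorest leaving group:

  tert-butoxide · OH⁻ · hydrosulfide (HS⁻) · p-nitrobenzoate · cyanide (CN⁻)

A good leaving group is a weak base: the lower the pKₐ of its conjugate acid, the more readily it departs.
p-nitrobenzoate: pKₐ(p-nitrobenzoic acid) ≈ 3.4
hydrosulfide (HS⁻): pKₐ(H₂S) ≈ 7
cyanide (CN⁻): pKₐ(HCN) ≈ 9.2
OH⁻: pKₐ(H₂O) ≈ 15.7
tert-butoxide: pKₐ(t-BuOH) ≈ 18

tert-butoxide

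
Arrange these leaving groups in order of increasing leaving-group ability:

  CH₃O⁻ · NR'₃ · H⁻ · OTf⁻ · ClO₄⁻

Leaving-group ability tracks the stability of the departed species; conjugate-acid pKₐ is the usual yardstick (lower pKₐ → better LG).
OTf⁻: pKₐ(CF₃SO₃H (triflic acid)) ≈ -14
ClO₄⁻: pKₐ(HClO₄) ≈ -10
NR'₃: pKₐ(R'₃NH⁺) ≈ 10.7
CH₃O⁻: pKₐ(CH₃OH) ≈ 15.5
H⁻: pKₐ(H₂) ≈ 36
Listed from poorest to best leaving group as asked.

H⁻ < CH₃O⁻ < NR'₃ < ClO₄⁻ < OTf⁻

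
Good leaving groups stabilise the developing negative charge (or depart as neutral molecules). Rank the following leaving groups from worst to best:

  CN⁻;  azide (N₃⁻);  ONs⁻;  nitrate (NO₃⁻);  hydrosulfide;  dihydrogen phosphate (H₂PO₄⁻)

A good leaving group is a weak base: the lower the pKₐ of its conjugate acid, the more readily it departs.
ONs⁻: pKₐ(p-O₂NC₆H₄SO₃H) ≈ -3.5 — p-nitro group further stabilises the sulfonate
nitrate (NO₃⁻): pKₐ(HNO₃) ≈ -1.3
dihydrogen phosphate (H₂PO₄⁻): pKₐ(H₃PO₄) ≈ 2.1
azide (N₃⁻): pKₐ(HN₃) ≈ 4.7 — linear, resonance-stabilised
hydrosulfide: pKₐ(H₂S) ≈ 7
CN⁻: pKₐ(HCN) ≈ 9.2
Reversing gives the worst-to-best order requested.

CN⁻ < hydrosulfide < azide (N₃⁻) < dihydrogen phosphate (H₂PO₄⁻) < nitrate (NO₃⁻) < ONs⁻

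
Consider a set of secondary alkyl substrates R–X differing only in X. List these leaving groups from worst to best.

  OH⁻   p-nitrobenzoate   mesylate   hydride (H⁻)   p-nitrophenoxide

The more stable X⁻ (or X) is on its own — i.e. the weaker a base it is — the better a leaving group it makes.
mesylate: pKₐ(CH₃SO₃H (MsOH)) ≈ -1.9
p-nitrobenzoate: pKₐ(p-nitrobenzoic acid) ≈ 3.4
p-nitrophenoxide: pKₐ(p-nitrophenol) ≈ 7.2
OH⁻: pKₐ(H₂O) ≈ 15.7
hydride (H⁻): pKₐ(H₂) ≈ 36
The question asks for worst first, so the sequence is read in increasing leaving-group ability.

hydride (H⁻) < OH⁻ < p-nitrophenoxide < p-nitrobenzoate < mesylate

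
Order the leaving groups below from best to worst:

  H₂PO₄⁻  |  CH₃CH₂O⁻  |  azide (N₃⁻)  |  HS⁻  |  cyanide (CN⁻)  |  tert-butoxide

H₂PO₄⁻ > azide (N₃⁻) > HS⁻ > cyanide (CN⁻) > CH₃CH₂O⁻ > tert-butoxide

A good leaving group is a weak base: the lower the pKₐ of its conjugate acid, the more readily it departs.
H₂PO₄⁻: pKₐ(H₃PO₄) ≈ 2.1
azide (N₃⁻): pKₐ(HN₃) ≈ 4.7
HS⁻: pKₐ(H₂S) ≈ 7
cyanide (CN⁻): pKₐ(HCN) ≈ 9.2
CH₃CH₂O⁻: pKₐ(CH₃CH₂OH) ≈ 16
tert-butoxide: pKₐ(t-BuOH) ≈ 18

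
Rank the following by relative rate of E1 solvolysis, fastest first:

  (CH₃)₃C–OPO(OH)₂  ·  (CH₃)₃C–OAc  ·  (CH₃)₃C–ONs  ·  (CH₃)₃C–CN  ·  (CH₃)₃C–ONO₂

The skeletons are identical, so relative rate is governed entirely by leaving-group ability.
A good leaving group is a weak base: the lower the pKₐ of its conjugate acid, the more readily it departs.
(CH₃)₃C–ONs loses ONs⁻: pKₐ(p-O₂NC₆H₄SO₃H) ≈ -3.5
(CH₃)₃C–ONO₂ loses NO₃⁻: pKₐ(HNO₃) ≈ -1.3
(CH₃)₃C–OPO(OH)₂ loses H₂PO₄⁻: pKₐ(H₃PO₄) ≈ 2.1
(CH₃)₃C–OAc loses AcO⁻: pKₐ(CH₃COOH) ≈ 4.8
(CH₃)₃C–CN loses CN⁻: pKₐ(HCN) ≈ 9.2

(CH₃)₃C–ONs > (CH₃)₃C–ONO₂ > (CH₃)₃C–OPO(OH)₂ > (CH₃)₃C–OAc > (CH₃)₃C–CN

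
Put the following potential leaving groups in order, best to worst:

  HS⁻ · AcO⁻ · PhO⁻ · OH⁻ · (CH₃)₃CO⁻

AcO⁻ > HS⁻ > PhO⁻ > OH⁻ > (CH₃)₃CO⁻

Leaving-group ability tracks the stability of the departed species; conjugate-acid pKₐ is the usual yardstick (lower pKₐ → better LG).
AcO⁻: pKₐ(CH₃COOH) ≈ 4.8 — resonance-stabilised but still a weak base
HS⁻: pKₐ(H₂S) ≈ 7 — larger and more polarisable than the oxygen analogue
PhO⁻: pKₐ(C₆H₅OH (phenol)) ≈ 10
OH⁻: pKₐ(H₂O) ≈ 15.7
(CH₃)₃CO⁻: pKₐ(t-BuOH) ≈ 18 — bulky, strongly basic alkoxide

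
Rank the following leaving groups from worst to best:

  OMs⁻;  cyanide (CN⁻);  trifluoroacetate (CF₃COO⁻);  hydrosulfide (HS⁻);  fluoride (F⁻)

Rank by basicity of the departing species: weakest base leaves most easily.
OMs⁻: pKₐ(CH₃SO₃H (MsOH)) ≈ -1.9 — resonance-delocalised alkanesulfonate
trifluoroacetate (CF₃COO⁻): pKₐ(CF₃COOH) ≈ 0.2 — strongly electron-withdrawing CF₃ stabilises the carboxylate
fluoride (F⁻): pKₐ(HF) ≈ 3.2
hydrosulfide (HS⁻): pKₐ(H₂S) ≈ 7
cyanide (CN⁻): pKₐ(HCN) ≈ 9.2
The question asks for worst first, so the sequence is read in increasing leaving-group ability.

cyanide (CN⁻) < hydrosulfide (HS⁻) < fluoride (F⁻) < trifluoroacetate (CF₃COO⁻) < OMs⁻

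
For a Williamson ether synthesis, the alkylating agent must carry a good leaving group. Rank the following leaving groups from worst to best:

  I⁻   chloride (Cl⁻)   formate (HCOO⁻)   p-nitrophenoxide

The more stable X⁻ (or X) is on its own — i.e. the weaker a base it is — the better a leaving group it makes.
I⁻: pKₐ(HI) ≈ -10 — large, highly polarisable; very weak base
chloride (Cl⁻): pKₐ(HCl) ≈ -7 — moderately weak base
formate (HCOO⁻): pKₐ(HCOOH) ≈ 3.8
p-nitrophenoxide: pKₐ(p-nitrophenol) ≈ 7.2 — nitro group delocalises the charge; the classic chromogenic LG
Listed from poorest to best leaving group as asked.

p-nitrophenoxide < formate (HCOO⁻) < chloride (Cl⁻) < I⁻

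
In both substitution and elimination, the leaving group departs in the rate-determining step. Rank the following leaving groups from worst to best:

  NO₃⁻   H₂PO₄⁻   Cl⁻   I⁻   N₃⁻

The more stable X⁻ (or X) is on its own — i.e. the weaker a base it is — the better a leaving group it makes.
I⁻: pKₐ(HI) ≈ -10 — large, highly polarisable; very weak base
Cl⁻: pKₐ(HCl) ≈ -7 — moderately weak base
NO₃⁻: pKₐ(HNO₃) ≈ -1.3 — resonance-delocalised over three oxygens
H₂PO₄⁻: pKₐ(H₃PO₄) ≈ 2.1 — moderate base; biological leaving group after further activation
N₃⁻: pKₐ(HN₃) ≈ 4.7 — linear, resonance-stabilised
Reversing gives the worst-to-best order requested.

N₃⁻ < H₂PO₄⁻ < NO₃⁻ < Cl⁻ < I⁻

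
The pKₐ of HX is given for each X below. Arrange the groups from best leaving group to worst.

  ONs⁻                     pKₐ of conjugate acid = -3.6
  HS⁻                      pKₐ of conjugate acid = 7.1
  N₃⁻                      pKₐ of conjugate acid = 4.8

Lower conjugate-acid pKₐ ⇒ weaker base ⇒ better leaving group.
Sorting by the given values: ONs⁻ (-3.6), N₃⁻ (4.8), HS⁻ (7.1).

ONs⁻ > N₃⁻ > HS⁻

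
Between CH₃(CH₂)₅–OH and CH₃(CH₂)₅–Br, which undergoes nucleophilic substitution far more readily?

From CH₃(CH₂)₅–OH the departing group would be OH⁻ (pKₐ(H₂O) ≈ 15.7). Strong base; essentially never leaves without prior activation.
From CH₃(CH₂)₅–Br the leaving group is Br⁻ (pKₐ(HBr) ≈ -9). Weak base; good leaving group.
(In practice CH₃(CH₂)₅–Br is made from CH₃(CH₂)₅–OH by treatment with PBr₃, replacing the hydroxyl with bromide.)

CH₃(CH₂)₅–Br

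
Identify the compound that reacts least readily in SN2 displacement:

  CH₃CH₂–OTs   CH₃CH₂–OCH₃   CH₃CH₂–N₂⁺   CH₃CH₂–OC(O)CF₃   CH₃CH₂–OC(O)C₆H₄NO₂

With the same alkyl group throughout, only the leaving group differentiates the rates.
Rank by basicity of the departing species: weakest base leaves most easily.
CH₃CH₂–N₂⁺ loses N₂: no meaningful conjugate acid; N₂ departs as an exceptionally stable neutral molecule
CH₃CH₂–OTs loses OTs⁻: pKₐ(p-CH₃C₆H₄SO₃H (TsOH)) ≈ -2.8
CH₃CH₂–OC(O)CF₃ loses CF₃COO⁻: pKₐ(CF₃COOH) ≈ 0.2
CH₃CH₂–OC(O)C₆H₄NO₂ loses p-O₂N–C₆H₄–COO⁻: pKₐ(p-nitrobenzoic acid) ≈ 3.4
CH₃CH₂–OCH₃ loses CH₃O⁻: pKₐ(CH₃OH) ≈ 15.5

CH₃CH₂–OCH₃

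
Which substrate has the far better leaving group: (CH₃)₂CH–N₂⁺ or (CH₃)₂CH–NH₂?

From (CH₃)₂CH–NH₂ the departing group would be NH₂⁻ (pKₐ(NH₃) ≈ 38). Extremely strong base; never a leaving group.
From (CH₃)₂CH–N₂⁺ the leaving group is N₂ (no meaningful conjugate acid; N₂ departs as an exceptionally stable neutral molecule).
(In practice (CH₃)₂CH–N₂⁺ is made from (CH₃)₂CH–NH₂ by diazotisation (NaNO₂ / HCl, 0 °C), generating a diazonium salt that expels N₂.)

(CH₃)₂CH–N₂⁺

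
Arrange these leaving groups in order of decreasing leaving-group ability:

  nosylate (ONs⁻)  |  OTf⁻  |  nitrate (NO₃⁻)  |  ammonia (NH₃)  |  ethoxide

OTf⁻: pKₐ(CF₃SO₃H (triflic acid)) ≈ -14
nosylate (ONs⁻): pKₐ(p-O₂NC₆H₄SO₃H) ≈ -3.5
nitrate (NO₃⁻): pKₐ(HNO₃) ≈ -1.3
ammonia (NH₃): pKₐ(NH₄⁺) ≈ 9.2
ethoxide: pKₐ(CH₃CH₂OH) ≈ 16

OTf⁻ > nosylate (ONs⁻) > nitrate (NO₃⁻) > ammonia (NH₃) > ethoxide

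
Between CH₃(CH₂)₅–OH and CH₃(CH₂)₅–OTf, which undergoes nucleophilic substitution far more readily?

CH₃(CH₂)₅–OTf

From CH₃(CH₂)₅–OH the departing group would be OH⁻ (pKₐ(H₂O) ≈ 15.7). Strong base; essentially never leaves without prior activation.
From CH₃(CH₂)₅–OTf the leaving group is OTf⁻ (pKₐ(CF₃SO₃H (triflic acid)) ≈ -14). Charge spread over three oxygens and a CF₃ group; the premier leaving group in synthesis.
(In practice CH₃(CH₂)₅–OTf is made from CH₃(CH₂)₅–OH by treatment with Tf₂O / 2,6-lutidine, converting the hydroxyl into a triflate.)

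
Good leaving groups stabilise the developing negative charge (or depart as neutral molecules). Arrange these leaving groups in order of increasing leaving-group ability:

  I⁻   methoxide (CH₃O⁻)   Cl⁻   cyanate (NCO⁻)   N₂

methoxide (CH₃O⁻) < cyanate (NCO⁻) < Cl⁻ < I⁻ < N₂

Leaving-group ability tracks the stability of the departed species; conjugate-acid pKₐ is the usual yardstick (lower pKₐ → better LG).
N₂: no meaningful conjugate acid; N₂ departs as an exceptionally stable neutral molecule
I⁻: pKₐ(HI) ≈ -10
Cl⁻: pKₐ(HCl) ≈ -7
cyanate (NCO⁻): pKₐ(HOCN) ≈ 3.5
methoxide (CH₃O⁻): pKₐ(CH₃OH) ≈ 15.5
The question asks for worst first, so the sequence is read in increasing leaving-group ability.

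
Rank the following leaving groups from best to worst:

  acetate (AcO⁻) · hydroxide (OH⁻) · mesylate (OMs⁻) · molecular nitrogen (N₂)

molecular nitrogen (N₂): no meaningful conjugate acid; N₂ departs as an exceptionally stable neutral molecule
mesylate (OMs⁻): pKₐ(CH₃SO₃H (MsOH)) ≈ -1.9
acetate (AcO⁻): pKₐ(CH₃COOH) ≈ 4.8
hydroxide (OH⁻): pKₐ(H₂O) ≈ 15.7

molecular nitrogen (N₂) > mesylate (OMs⁻) > acetate (AcO⁻) > hydroxide (OH⁻)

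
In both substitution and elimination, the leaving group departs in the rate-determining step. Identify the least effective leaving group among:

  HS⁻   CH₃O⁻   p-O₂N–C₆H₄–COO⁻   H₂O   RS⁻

CH₃O⁻

H₂O: pKₐ(H₃O⁺) ≈ -1.7
p-O₂N–C₆H₄–COO⁻: pKₐ(p-nitrobenzoic acid) ≈ 3.4
HS⁻: pKₐ(H₂S) ≈ 7
RS⁻: pKₐ(RSH (a thiol)) ≈ 10.5
CH₃O⁻: pKₐ(CH₃OH) ≈ 15.5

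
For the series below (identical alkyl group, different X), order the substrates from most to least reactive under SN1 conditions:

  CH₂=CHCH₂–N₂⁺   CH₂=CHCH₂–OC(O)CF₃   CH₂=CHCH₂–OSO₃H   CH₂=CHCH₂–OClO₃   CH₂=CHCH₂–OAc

Identical carbon frameworks mean the comparison reduces to leaving-group quality.
Leaving-group ability tracks the stability of the departed species; conjugate-acid pKₐ is the usual yardstick (lower pKₐ → better LG).
CH₂=CHCH₂–N₂⁺ loses N₂: no meaningful conjugate acid; N₂ departs as an exceptionally stable neutral molecule
CH₂=CHCH₂–OClO₃ loses ClO₄⁻: pKₐ(HClO₄) ≈ -10
CH₂=CHCH₂–OSO₃H loses HSO₄⁻: pKₐ(H₂SO₄) ≈ -3
CH₂=CHCH₂–OC(O)CF₃ loses CF₃COO⁻: pKₐ(CF₃COOH) ≈ 0.2
CH₂=CHCH₂–OAc loses AcO⁻: pKₐ(CH₃COOH) ≈ 4.8

CH₂=CHCH₂–N₂⁺ > CH₂=CHCH₂–OClO₃ > CH₂=CHCH₂–OSO₃H > CH₂=CHCH₂–OC(O)CF₃ > CH₂=CHCH₂–OAc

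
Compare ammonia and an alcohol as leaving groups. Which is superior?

an alcohol is the better leaving group.
pKₐ(R'OH₂⁺) ≈ -2.4 versus pKₐ(NH₄⁺) ≈ 9.2: an alcohol is the much weaker base.
Neutral; leaves from a protonated ether (an oxonium ion, R–O(H)R'⁺).

an alcohol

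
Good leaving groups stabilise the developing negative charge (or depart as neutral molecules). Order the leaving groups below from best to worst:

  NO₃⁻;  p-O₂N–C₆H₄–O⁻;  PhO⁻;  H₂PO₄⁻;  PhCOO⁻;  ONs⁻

ONs⁻ > NO₃⁻ > H₂PO₄⁻ > PhCOO⁻ > p-O₂N–C₆H₄–O⁻ > PhO⁻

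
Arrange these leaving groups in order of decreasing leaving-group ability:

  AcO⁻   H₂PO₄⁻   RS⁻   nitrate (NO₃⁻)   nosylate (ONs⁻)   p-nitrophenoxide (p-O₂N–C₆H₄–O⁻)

Leaving-group ability tracks the stability of the departed species; conjugate-acid pKₐ is the usual yardstick (lower pKₐ → better LG).
nosylate (ONs⁻): pKₐ(p-O₂NC₆H₄SO₃H) ≈ -3.5 — p-nitro group further stabilises the sulfonate
nitrate (NO₃⁻): pKₐ(HNO₃) ≈ -1.3
H₂PO₄⁻: pKₐ(H₃PO₄) ≈ 2.1 — moderate base; biological leaving group after further activation
AcO⁻: pKₐ(CH₃COOH) ≈ 4.8
p-nitrophenoxide (p-O₂N–C₆H₄–O⁻): pKₐ(p-nitrophenol) ≈ 7.2
RS⁻: pKₐ(RSH (a thiol)) ≈ 10.5 — moderately basic; rarely leaves without activation

nosylate (ONs⁻) > nitrate (NO₃⁻) > H₂PO₄⁻ > AcO⁻ > p-nitrophenoxide (p-O₂N–C₆H₄–O⁻) > RS⁻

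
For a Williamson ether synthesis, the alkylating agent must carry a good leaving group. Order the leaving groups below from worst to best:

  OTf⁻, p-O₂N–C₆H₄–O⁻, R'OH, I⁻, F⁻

Leaving-group ability tracks the stability of the departed species; conjugate-acid pKₐ is the usual yardstick (lower pKₐ → better LG).
OTf⁻: pKₐ(CF₃SO₃H (triflic acid)) ≈ -14
I⁻: pKₐ(HI) ≈ -10
R'OH: pKₐ(R'OH₂⁺) ≈ -2.4
F⁻: pKₐ(HF) ≈ 3.2
p-O₂N–C₆H₄–O⁻: pKₐ(p-nitrophenol) ≈ 7.2
Listed from poorest to best leaving group as asked.

p-O₂N–C₆H₄–O⁻ < F⁻ < R'OH < I⁻ < OTf⁻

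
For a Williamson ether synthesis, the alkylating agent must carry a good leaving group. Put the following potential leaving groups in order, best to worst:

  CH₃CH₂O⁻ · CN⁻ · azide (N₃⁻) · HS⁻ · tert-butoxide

azide (N₃⁻) > HS⁻ > CN⁻ > CH₃CH₂O⁻ > tert-butoxide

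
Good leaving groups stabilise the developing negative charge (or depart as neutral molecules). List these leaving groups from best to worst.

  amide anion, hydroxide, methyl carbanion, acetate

acetate > hydroxide > amide anion > methyl carbanion

acetate: pKₐ(CH₃COOH) ≈ 4.8
hydroxide: pKₐ(H₂O) ≈ 15.7
amide anion: pKₐ(NH₃) ≈ 38
methyl carbanion: pKₐ(CH₄) ≈ 48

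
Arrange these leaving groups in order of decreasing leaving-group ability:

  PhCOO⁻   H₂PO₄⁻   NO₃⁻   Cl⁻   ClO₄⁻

ClO₄⁻: pKₐ(HClO₄) ≈ -10
Cl⁻: pKₐ(HCl) ≈ -7
NO₃⁻: pKₐ(HNO₃) ≈ -1.3
H₂PO₄⁻: pKₐ(H₃PO₄) ≈ 2.1
PhCOO⁻: pKₐ(C₆H₅COOH) ≈ 4.2

ClO₄⁻ > Cl⁻ > NO₃⁻ > H₂PO₄⁻ > PhCOO⁻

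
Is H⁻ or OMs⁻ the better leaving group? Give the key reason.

OMs⁻

OMs⁻ is the better leaving group.
pKₐ(CH₃SO₃H (MsOH)) ≈ -1.9 versus pKₐ(H₂) ≈ 36: OMs⁻ is the much weaker base.
Resonance-delocalised alkanesulfonate.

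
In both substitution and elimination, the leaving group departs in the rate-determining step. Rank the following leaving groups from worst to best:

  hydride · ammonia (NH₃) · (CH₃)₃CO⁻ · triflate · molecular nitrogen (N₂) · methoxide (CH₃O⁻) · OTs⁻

hydride < (CH₃)₃CO⁻ < methoxide (CH₃O⁻) < ammonia (NH₃) < OTs⁻ < triflate < molecular nitrogen (N₂)

Rank by basicity of the departing species: weakest base leaves most easily.
molecular nitrogen (N₂): no meaningful conjugate acid; N₂ departs as an exceptionally stable neutral molecule
triflate: pKₐ(CF₃SO₃H (triflic acid)) ≈ -14 — charge spread over three oxygens and a CF₃ group; the premier leaving group in synthesis
OTs⁻: pKₐ(p-CH₃C₆H₄SO₃H (TsOH)) ≈ -2.8 — resonance-delocalised arenesulfonate
ammonia (NH₃): pKₐ(NH₄⁺) ≈ 9.2
methoxide (CH₃O⁻): pKₐ(CH₃OH) ≈ 15.5 — strong base; alkoxides do not leave unassisted
(CH₃)₃CO⁻: pKₐ(t-BuOH) ≈ 18 — bulky, strongly basic alkoxide
hydride: pKₐ(H₂) ≈ 36 — extremely strong base; leaves only in special hydride-transfer contexts
Listed from poorest to best leaving group as asked.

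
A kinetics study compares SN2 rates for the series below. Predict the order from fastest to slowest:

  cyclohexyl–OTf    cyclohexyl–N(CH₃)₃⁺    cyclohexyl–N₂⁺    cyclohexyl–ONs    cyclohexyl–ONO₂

cyclohexyl–N₂⁺ > cyclohexyl–OTf > cyclohexyl–ONs > cyclohexyl–ONO₂ > cyclohexyl–N(CH₃)₃⁺

The skeletons are identical, so relative rate is governed entirely by leaving-group ability.
Leaving-group ability tracks the stability of the departed species; conjugate-acid pKₐ is the usual yardstick (lower pKₐ → better LG).
cyclohexyl–N₂⁺ loses N₂: no meaningful conjugate acid; N₂ departs as an exceptionally stable neutral molecule
cyclohexyl–OTf loses OTf⁻: pKₐ(CF₃SO₃H (triflic acid)) ≈ -14
cyclohexyl–ONs loses ONs⁻: pKₐ(p-O₂NC₆H₄SO₃H) ≈ -3.5
cyclohexyl–ONO₂ loses NO₃⁻: pKₐ(HNO₃) ≈ -1.3
cyclohexyl–N(CH₃)₃⁺ loses NR'₃: pKₐ(R'₃NH⁺) ≈ 10.7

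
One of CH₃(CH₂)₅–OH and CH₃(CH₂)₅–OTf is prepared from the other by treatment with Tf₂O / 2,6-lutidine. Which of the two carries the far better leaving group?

CH₃(CH₂)₅–OTf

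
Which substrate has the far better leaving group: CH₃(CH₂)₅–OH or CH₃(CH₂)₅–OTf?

CH₃(CH₂)₅–OTf

From CH₃(CH₂)₅–OH the departing group would be OH⁻ (pKₐ(H₂O) ≈ 15.7). Strong base; essentially never leaves without prior activation.
From CH₃(CH₂)₅–OTf the leaving group is OTf⁻ (pKₐ(CF₃SO₃H (triflic acid)) ≈ -14). Charge spread over three oxygens and a CF₃ group; the premier leaving group in synthesis.
(In practice CH₃(CH₂)₅–OTf is made from CH₃(CH₂)₅–OH by treatment with Tf₂O / 2,6-lutidine, converting the hydroxyl into a triflate.)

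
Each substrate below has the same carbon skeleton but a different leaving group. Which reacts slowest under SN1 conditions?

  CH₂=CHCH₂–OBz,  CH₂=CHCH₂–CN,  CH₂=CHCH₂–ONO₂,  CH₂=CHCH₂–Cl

The skeletons are identical, so relative rate is governed entirely by leaving-group ability.
Rank by basicity of the departing species: weakest base leaves most easily.
CH₂=CHCH₂–Cl loses Cl⁻: pKₐ(HCl) ≈ -7
CH₂=CHCH₂–ONO₂ loses NO₃⁻: pKₐ(HNO₃) ≈ -1.3
CH₂=CHCH₂–OBz loses PhCOO⁻: pKₐ(C₆H₅COOH) ≈ 4.2
CH₂=CHCH₂–CN loses CN⁻: pKₐ(HCN) ≈ 9.2

CH₂=CHCH₂–CN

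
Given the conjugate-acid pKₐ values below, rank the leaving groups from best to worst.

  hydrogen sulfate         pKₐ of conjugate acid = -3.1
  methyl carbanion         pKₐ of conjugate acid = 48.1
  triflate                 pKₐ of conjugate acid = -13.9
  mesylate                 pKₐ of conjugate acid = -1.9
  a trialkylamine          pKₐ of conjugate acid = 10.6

Lower conjugate-acid pKₐ ⇒ weaker base ⇒ better leaving group.
Sorting by the given values: triflate (-13.9), hydrogen sulfate (-3.1), mesylate (-1.9), a trialkylamine (10.6), methyl carbanion (48.1).

triflate > hydrogen sulfate > mesylate > a trialkylamine > methyl carbanion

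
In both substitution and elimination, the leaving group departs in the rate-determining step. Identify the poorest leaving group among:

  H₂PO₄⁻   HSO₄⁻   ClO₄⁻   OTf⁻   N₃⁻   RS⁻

OTf⁻: pKₐ(CF₃SO₃H (triflic acid)) ≈ -14
ClO₄⁻: pKₐ(HClO₄) ≈ -10
HSO₄⁻: pKₐ(H₂SO₄) ≈ -3
H₂PO₄⁻: pKₐ(H₃PO₄) ≈ 2.1
N₃⁻: pKₐ(HN₃) ≈ 4.7
RS⁻: pKₐ(RSH (a thiol)) ≈ 10.5

RS⁻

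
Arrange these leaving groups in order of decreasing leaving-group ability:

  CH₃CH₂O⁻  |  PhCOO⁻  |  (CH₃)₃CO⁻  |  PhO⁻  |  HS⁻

PhCOO⁻ > HS⁻ > PhO⁻ > CH₃CH₂O⁻ > (CH₃)₃CO⁻

A good leaving group is a weak base: the lower the pKₐ of its conjugate acid, the more readily it departs.
PhCOO⁻: pKₐ(C₆H₅COOH) ≈ 4.2
HS⁻: pKₐ(H₂S) ≈ 7
PhO⁻: pKₐ(C₆H₅OH (phenol)) ≈ 10 — resonance into the ring helps, but still a poor LG
CH₃CH₂O⁻: pKₐ(CH₃CH₂OH) ≈ 16 — strong base; alkoxides do not leave unassisted
(CH₃)₃CO⁻: pKₐ(t-BuOH) ≈ 18 — bulky, strongly basic alkoxide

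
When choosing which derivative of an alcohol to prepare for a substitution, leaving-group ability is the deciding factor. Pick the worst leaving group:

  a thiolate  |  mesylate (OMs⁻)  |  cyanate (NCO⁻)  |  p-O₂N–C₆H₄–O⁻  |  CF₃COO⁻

mesylate (OMs⁻): pKₐ(CH₃SO₃H (MsOH)) ≈ -1.9
CF₃COO⁻: pKₐ(CF₃COOH) ≈ 0.2
cyanate (NCO⁻): pKₐ(HOCN) ≈ 3.5
p-O₂N–C₆H₄–O⁻: pKₐ(p-nitrophenol) ≈ 7.2
a thiolate: pKₐ(RSH (a thiol)) ≈ 10.5

a thiolate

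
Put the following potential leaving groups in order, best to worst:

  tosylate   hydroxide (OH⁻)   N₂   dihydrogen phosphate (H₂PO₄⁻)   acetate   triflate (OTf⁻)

N₂ > triflate (OTf⁻) > tosylate > dihydrogen phosphate (H₂PO₄⁻) > acetate > hydroxide (OH⁻)

Rank by basicity of the departing species: weakest base leaves most easily.
N₂: no meaningful conjugate acid; N₂ departs as an exceptionally stable neutral molecule
triflate (OTf⁻): pKₐ(CF₃SO₃H (triflic acid)) ≈ -14
tosylate: pKₐ(p-CH₃C₆H₄SO₃H (TsOH)) ≈ -2.8
dihydrogen phosphate (H₂PO₄⁻): pKₐ(H₃PO₄) ≈ 2.1
acetate: pKₐ(CH₃COOH) ≈ 4.8
hydroxide (OH⁻): pKₐ(H₂O) ≈ 15.7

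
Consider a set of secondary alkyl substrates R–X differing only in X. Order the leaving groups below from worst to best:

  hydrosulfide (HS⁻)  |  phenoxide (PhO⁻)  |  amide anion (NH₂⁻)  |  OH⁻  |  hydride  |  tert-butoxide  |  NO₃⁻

amide anion (NH₂⁻) < hydride < tert-butoxide < OH⁻ < phenoxide (PhO⁻) < hydrosulfide (HS⁻) < NO₃⁻

NO₃⁻: pKₐ(HNO₃) ≈ -1.3 — resonance-delocalised over three oxygens
hydrosulfide (HS⁻): pKₐ(H₂S) ≈ 7
phenoxide (PhO⁻): pKₐ(C₆H₅OH (phenol)) ≈ 10 — resonance into the ring helps, but still a poor LG
OH⁻: pKₐ(H₂O) ≈ 15.7 — strong base; essentially never leaves without prior activation
tert-butoxide: pKₐ(t-BuOH) ≈ 18 — bulky, strongly basic alkoxide
hydride: pKₐ(H₂) ≈ 36 — extremely strong base; leaves only in special hydride-transfer contexts
amide anion (NH₂⁻): pKₐ(NH₃) ≈ 38
Reversing gives the worst-to-best order requested.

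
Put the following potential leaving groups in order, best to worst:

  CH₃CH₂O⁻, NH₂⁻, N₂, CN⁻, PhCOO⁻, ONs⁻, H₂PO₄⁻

N₂ > ONs⁻ > H₂PO₄⁻ > PhCOO⁻ > CN⁻ > CH₃CH₂O⁻ > NH₂⁻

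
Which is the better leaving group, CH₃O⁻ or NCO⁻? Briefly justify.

NCO⁻ is the better leaving group.
pKₐ(HOCN) ≈ 3.5 versus pKₐ(CH₃OH) ≈ 15.5: NCO⁻ is the much weaker base.
Resonance between N and O.

NCO⁻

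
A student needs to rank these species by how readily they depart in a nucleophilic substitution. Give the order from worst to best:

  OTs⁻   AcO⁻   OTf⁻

AcO⁻ < OTs⁻ < OTf⁻

OTf⁻: pKₐ(CF₃SO₃H (triflic acid)) ≈ -14
OTs⁻: pKₐ(p-CH₃C₆H₄SO₃H (TsOH)) ≈ -2.8
AcO⁻: pKₐ(CH₃COOH) ≈ 4.8 — resonance-stabilised but still a weak base
Reversing gives the worst-to-best order requested.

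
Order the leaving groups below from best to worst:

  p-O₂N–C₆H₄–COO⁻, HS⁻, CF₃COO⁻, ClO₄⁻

ClO₄⁻: pKₐ(HClO₄) ≈ -10 — extremely weak base; rarely used for safety reasons
CF₃COO⁻: pKₐ(CF₃COOH) ≈ 0.2 — strongly electron-withdrawing CF₃ stabilises the carboxylate
p-O₂N–C₆H₄–COO⁻: pKₐ(p-nitrobenzoic acid) ≈ 3.4 — electron-withdrawing nitro group stabilises the carboxylate
HS⁻: pKₐ(H₂S) ≈ 7

ClO₄⁻ > CF₃COO⁻ > p-O₂N–C₆H₄–COO⁻ > HS⁻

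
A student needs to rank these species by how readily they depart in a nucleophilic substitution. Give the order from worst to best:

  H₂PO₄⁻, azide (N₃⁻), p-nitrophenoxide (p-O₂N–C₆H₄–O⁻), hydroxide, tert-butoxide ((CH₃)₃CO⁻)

H₂PO₄⁻: pKₐ(H₃PO₄) ≈ 2.1 — moderate base; biological leaving group after further activation
azide (N₃⁻): pKₐ(HN₃) ≈ 4.7 — linear, resonance-stabilised
p-nitrophenoxide (p-O₂N–C₆H₄–O⁻): pKₐ(p-nitrophenol) ≈ 7.2 — nitro group delocalises the charge; the classic chromogenic LG
hydroxide: pKₐ(H₂O) ≈ 15.7 — strong base; essentially never leaves without prior activation
tert-butoxide ((CH₃)₃CO⁻): pKₐ(t-BuOH) ≈ 18 — bulky, strongly basic alkoxide
The question asks for worst first, so the sequence is read in increasing leaving-group ability.

tert-butoxide ((CH₃)₃CO⁻) < hydroxide < p-nitrophenoxide (p-O₂N–C₆H₄–O⁻) < azide (N₃⁻) < H₂PO₄⁻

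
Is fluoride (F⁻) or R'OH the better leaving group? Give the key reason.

R'OH is the better leaving group.
pKₐ(R'OH₂⁺) ≈ -2.4 versus pKₐ(HF) ≈ 3.2: R'OH is the much weaker base.
Neutral; leaves from a protonated ether (an oxonium ion, R–O(H)R'⁺).

R'OH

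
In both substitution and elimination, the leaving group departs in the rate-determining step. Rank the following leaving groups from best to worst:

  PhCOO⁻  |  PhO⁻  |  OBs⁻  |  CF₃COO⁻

The more stable X⁻ (or X) is on its own — i.e. the weaker a base it is — the better a leaving group it makes.
OBs⁻: pKₐ(p-BrC₆H₄SO₃H) ≈ -2.8 — arenesulfonate with a p-bromo substituent
CF₃COO⁻: pKₐ(CF₃COOH) ≈ 0.2 — strongly electron-withdrawing CF₃ stabilises the carboxylate
PhCOO⁻: pKₐ(C₆H₅COOH) ≈ 4.2 — aryl carboxylate
PhO⁻: pKₐ(C₆H₅OH (phenol)) ≈ 10

OBs⁻ > CF₃COO⁻ > PhCOO⁻ > PhO⁻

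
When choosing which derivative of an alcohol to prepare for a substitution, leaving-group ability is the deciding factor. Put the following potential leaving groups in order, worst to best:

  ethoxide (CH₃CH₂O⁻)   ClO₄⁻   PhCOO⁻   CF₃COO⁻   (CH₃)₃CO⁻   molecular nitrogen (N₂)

molecular nitrogen (N₂): no meaningful conjugate acid; N₂ departs as an exceptionally stable neutral molecule
ClO₄⁻: pKₐ(HClO₄) ≈ -10
CF₃COO⁻: pKₐ(CF₃COOH) ≈ 0.2
PhCOO⁻: pKₐ(C₆H₅COOH) ≈ 4.2
ethoxide (CH₃CH₂O⁻): pKₐ(CH₃CH₂OH) ≈ 16
(CH₃)₃CO⁻: pKₐ(t-BuOH) ≈ 18
Listed from poorest to best leaving group as asked.

(CH₃)₃CO⁻ < ethoxide (CH₃CH₂O⁻) < PhCOO⁻ < CF₃COO⁻ < ClO₄⁻ < molecular nitrogen (N₂)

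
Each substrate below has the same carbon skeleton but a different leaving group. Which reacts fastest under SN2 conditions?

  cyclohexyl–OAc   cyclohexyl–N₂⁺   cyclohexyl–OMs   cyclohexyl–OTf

cyclohexyl–N₂⁺

Identical carbon frameworks mean the comparison reduces to leaving-group quality.
Leaving-group ability tracks the stability of the departed species; conjugate-acid pKₐ is the usual yardstick (lower pKₐ → better LG).
cyclohexyl–N₂⁺ loses N₂: no meaningful conjugate acid; N₂ departs as an exceptionally stable neutral molecule
cyclohexyl–OTf loses OTf⁻: pKₐ(CF₃SO₃H (triflic acid)) ≈ -14
cyclohexyl–OMs loses OMs⁻: pKₐ(CH₃SO₃H (MsOH)) ≈ -1.9
cyclohexyl–OAc loses AcO⁻: pKₐ(CH₃COOH) ≈ 4.8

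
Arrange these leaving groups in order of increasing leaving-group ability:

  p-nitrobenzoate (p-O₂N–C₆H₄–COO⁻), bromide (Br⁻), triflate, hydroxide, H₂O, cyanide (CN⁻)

hydroxide < cyanide (CN⁻) < p-nitrobenzoate (p-O₂N–C₆H₄–COO⁻) < H₂O < bromide (Br⁻) < triflate

A good leaving group is a weak base: the lower the pKₐ of its conjugate acid, the more readily it departs.
triflate: pKₐ(CF₃SO₃H (triflic acid)) ≈ -14
bromide (Br⁻): pKₐ(HBr) ≈ -9 — weak base; good leaving group
H₂O: pKₐ(H₃O⁺) ≈ -1.7 — neutral; leaves from a protonated alcohol (R–OH₂⁺)
p-nitrobenzoate (p-O₂N–C₆H₄–COO⁻): pKₐ(p-nitrobenzoic acid) ≈ 3.4
cyanide (CN⁻): pKₐ(HCN) ≈ 9.2 — sp carbon stabilises the charge somewhat, but still a poor LG
hydroxide: pKₐ(H₂O) ≈ 15.7 — strong base; essentially never leaves without prior activation
Listed from poorest to best leaving group as asked.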